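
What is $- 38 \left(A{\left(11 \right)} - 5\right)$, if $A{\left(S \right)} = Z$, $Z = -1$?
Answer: $228$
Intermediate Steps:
$A{\left(S \right)} = -1$
$- 38 \left(A{\left(11 \right)} - 5\right) = - 38 \left(-1 - 5\right) = \left(-38\right) \left(-6\right) = 228$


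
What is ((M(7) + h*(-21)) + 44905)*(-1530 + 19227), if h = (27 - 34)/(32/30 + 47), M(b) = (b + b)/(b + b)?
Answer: 81859827201/103 ≈ 7.9476e+8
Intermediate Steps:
M(b) = 1 (M(b) = (2*b)/((2*b)) = (2*b)*(1/(2*b)) = 1)
h = -15/103 (h = -7/(32*(1/30) + 47) = -7/(16/15 + 47) = -7/721/15 = -7*15/721 = -15/103 ≈ -0.14563)
((M(7) + h*(-21)) + 44905)*(-1530 + 19227) = ((1 - 15/103*(-21)) + 44905)*(-1530 + 19227) = ((1 + 315/103) + 44905)*17697 = (418/103 + 44905)*17697 = (4625633/103)*17697 = 81859827201/103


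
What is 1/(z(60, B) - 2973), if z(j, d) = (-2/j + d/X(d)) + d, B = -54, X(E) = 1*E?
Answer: -30/90781 ≈ -0.00033047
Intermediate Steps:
X(E) = E
z(j, d) = 1 + d - 2/j (z(j, d) = (-2/j + d/d) + d = (-2/j + 1) + d = (1 - 2/j) + d = 1 + d - 2/j)
1/(z(60, B) - 2973) = 1/((1 - 54 - 2/60) - 2973) = 1/((1 - 54 - 2*1/60) - 2973) = 1/((1 - 54 - 1/30) - 2973) = 1/(-1591/30 - 2973) = 1/(-90781/30) = -30/90781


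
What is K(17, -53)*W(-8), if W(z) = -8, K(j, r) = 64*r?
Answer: 27136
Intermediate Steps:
K(17, -53)*W(-8) = (64*(-53))*(-8) = -3392*(-8) = 27136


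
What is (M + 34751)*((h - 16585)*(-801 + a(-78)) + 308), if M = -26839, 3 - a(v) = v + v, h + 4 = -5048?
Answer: 109907664944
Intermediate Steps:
h = -5052 (h = -4 - 5048 = -5052)
a(v) = 3 - 2*v (a(v) = 3 - (v + v) = 3 - 2*v)
(M + 34751)*((h - 16585)*(-801 + a(-78)) + 308) = (-26839 + 34751)*((-5052 - 16585)*(-801 + (3 - 2*(-78))) + 308) = 7912*(-21637*(-801 + (3 + 156)) + 308) = 7912*(-21637*(-801 + 159) + 308) = 7912*(-21637*(-642) + 308) = 7912*(13890954 + 308) = 7912*13891262 = 109907664944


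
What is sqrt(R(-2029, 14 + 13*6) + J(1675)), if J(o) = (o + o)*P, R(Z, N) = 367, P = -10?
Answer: I*sqrt(33133) ≈ 182.02*I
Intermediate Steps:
J(o) = -20*o (J(o) = (o + o)*(-10) = (2*o)*(-10) = -20*o)
sqrt(R(-2029, 14 + 13*6) + J(1675)) = sqrt(367 - 20*1675) = sqrt(367 - 33500) = sqrt(-33133) = I*sqrt(33133)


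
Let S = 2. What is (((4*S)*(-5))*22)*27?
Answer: -23760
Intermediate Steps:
(((4*S)*(-5))*22)*27 = (((4*2)*(-5))*22)*27 = ((8*(-5))*22)*27 = -40*22*27 = -880*27 = -23760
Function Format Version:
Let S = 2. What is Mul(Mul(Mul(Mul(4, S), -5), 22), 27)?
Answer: -23760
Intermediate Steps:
Mul(Mul(Mul(Mul(4, S), -5), 22), 27) = Mul(Mul(Mul(Mul(4, 2), -5), 22), 27) = Mul(Mul(Mul(8, -5), 22), 27) = Mul(Mul(-40, 22), 27) = Mul(-880, 27) = -23760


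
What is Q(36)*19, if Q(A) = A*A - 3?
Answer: 24567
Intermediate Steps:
Q(A) = -3 + A² (Q(A) = A² - 3 = -3 + A²)
Q(36)*19 = (-3 + 36²)*19 = (-3 + 1296)*19 = 1293*19 = 24567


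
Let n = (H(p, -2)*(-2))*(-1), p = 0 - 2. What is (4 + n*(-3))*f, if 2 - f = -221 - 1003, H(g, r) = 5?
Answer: -31876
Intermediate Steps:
p = -2
f = 1226 (f = 2 - (-221 - 1003) = 2 - 1*(-1224) = 2 + 1224 = 1226)
n = 10 (n = (5*(-2))*(-1) = -10*(-1) = 10)
(4 + n*(-3))*f = (4 + 10*(-3))*1226 = (4 - 30)*1226 = -26*1226 = -31876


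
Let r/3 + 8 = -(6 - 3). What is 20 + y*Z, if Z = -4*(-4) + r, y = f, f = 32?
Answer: -524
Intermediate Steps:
r = -33 (r = -24 + 3*(-(6 - 3)) = -24 + 3*(-1*3) = -24 + 3*(-3) = -24 - 9 = -33)
y = 32
Z = -17 (Z = -4*(-4) - 33 = 16 - 33 = -17)
20 + y*Z = 20 + 32*(-17) = 20 - 544 = -524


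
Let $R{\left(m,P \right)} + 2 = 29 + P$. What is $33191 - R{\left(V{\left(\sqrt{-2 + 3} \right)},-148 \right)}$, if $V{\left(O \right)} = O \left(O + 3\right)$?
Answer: $33312$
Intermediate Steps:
$V{\left(O \right)} = O \left(3 + O\right)$
$R{\left(m,P \right)} = 27 + P$ ($R{\left(m,P \right)} = -2 + \left(29 + P\right) = 27 + P$)
$33191 - R{\left(V{\left(\sqrt{-2 + 3} \right)},-148 \right)} = 33191 - \left(27 - 148\right) = 33191 - -121 = 33191 + 121 = 33312$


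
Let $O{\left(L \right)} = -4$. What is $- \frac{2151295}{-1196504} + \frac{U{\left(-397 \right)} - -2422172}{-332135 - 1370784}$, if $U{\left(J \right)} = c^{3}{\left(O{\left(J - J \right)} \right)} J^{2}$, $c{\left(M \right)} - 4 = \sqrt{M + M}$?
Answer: $\frac{6799896209369}{2037549395176} - \frac{12608720 i \sqrt{2}}{1702919} \approx 3.3373 - 10.471 i$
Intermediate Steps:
$c{\left(M \right)} = 4 + \sqrt{2} \sqrt{M}$ ($c{\left(M \right)} = 4 + \sqrt{M + M} = 4 + \sqrt{2 M} = 4 + \sqrt{2} \sqrt{M}$)
$U{\left(J \right)} = J^{2} \left(4 + 2 i \sqrt{2}\right)^{3}$ ($U{\left(J \right)} = \left(4 + \sqrt{2} \sqrt{-4}\right)^{3} J^{2} = \left(4 + \sqrt{2} \cdot 2 i\right)^{3} J^{2} = \left(4 + 2 i \sqrt{2}\right)^{3} J^{2} = J^{2} \left(4 + 2 i \sqrt{2}\right)^{3}$)
$- \frac{2151295}{-1196504} + \frac{U{\left(-397 \right)} - -2422172}{-332135 - 1370784} = - \frac{2151295}{-1196504} + \frac{8 \left(-397\right)^{2} \left(2 + i \sqrt{2}\right)^{3} - -2422172}{-332135 - 1370784} = \left(-2151295\right) \left(- \frac{1}{1196504}\right) + \frac{8 \cdot 157609 \left(2 + i \sqrt{2}\right)^{3} + 2422172}{-332135 - 1370784} = \frac{2151295}{1196504} + \frac{1260872 \left(2 + i \sqrt{2}\right)^{3} + 2422172}{-1702919} = \frac{2151295}{1196504} + \left(2422172 + 1260872 \left(2 + i \sqrt{2}\right)^{3}\right) \left(- \frac{1}{1702919}\right) = \frac{2151295}{1196504} - \left(\frac{2422172}{1702919} + \frac{1260872 \left(2 + i \sqrt{2}\right)^{3}}{1702919}\right) = \frac{765342643417}{2037549395176} - \frac{1260872 \left(2 + i \sqrt{2}\right)^{3}}{1702919}$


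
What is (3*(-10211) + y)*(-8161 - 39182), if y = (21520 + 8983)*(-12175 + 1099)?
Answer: 15996340945323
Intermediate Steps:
y = -337851228 (y = 30503*(-11076) = -337851228)
(3*(-10211) + y)*(-8161 - 39182) = (3*(-10211) - 337851228)*(-8161 - 39182) = (-30633 - 337851228)*(-47343) = -337881861*(-47343) = 15996340945323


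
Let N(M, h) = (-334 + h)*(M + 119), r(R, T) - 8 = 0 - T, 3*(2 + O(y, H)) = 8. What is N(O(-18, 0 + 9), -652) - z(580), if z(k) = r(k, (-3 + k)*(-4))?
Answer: -360922/3 ≈ -1.2031e+5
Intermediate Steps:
O(y, H) = ⅔ (O(y, H) = -2 + (⅓)*8 = -2 + 8/3 = ⅔)
r(R, T) = 8 - T (r(R, T) = 8 + (0 - T) = 8 - T)
N(M, h) = (-334 + h)*(119 + M)
z(k) = -4 + 4*k (z(k) = 8 - (-3 + k)*(-4) = 8 - (12 - 4*k) = 8 + (-12 + 4*k) = -4 + 4*k)
N(O(-18, 0 + 9), -652) - z(580) = (-39746 - 334*⅔ + 119*(-652) + (⅔)*(-652)) - (-4 + 4*580) = (-39746 - 668/3 - 77588 - 1304/3) - (-4 + 2320) = -353974/3 - 1*2316 = -353974/3 - 2316 = -360922/3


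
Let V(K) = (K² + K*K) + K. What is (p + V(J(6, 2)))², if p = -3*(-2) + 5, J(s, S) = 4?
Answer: 2209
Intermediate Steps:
p = 11 (p = 6 + 5 = 11)
V(K) = K + 2*K² (V(K) = (K² + K²) + K = 2*K² + K = K + 2*K²)
(p + V(J(6, 2)))² = (11 + 4*(1 + 2*4))² = (11 + 4*(1 + 8))² = (11 + 4*9)² = (11 + 36)² = 47² = 2209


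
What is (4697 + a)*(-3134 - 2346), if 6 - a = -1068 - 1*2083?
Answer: -43039920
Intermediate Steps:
a = 3157 (a = 6 - (-1068 - 1*2083) = 6 - (-1068 - 2083) = 6 - 1*(-3151) = 6 + 3151 = 3157)
(4697 + a)*(-3134 - 2346) = (4697 + 3157)*(-3134 - 2346) = 7854*(-5480) = -43039920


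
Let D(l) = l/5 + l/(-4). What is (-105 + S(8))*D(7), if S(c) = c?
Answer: 679/20 ≈ 33.950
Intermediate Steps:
D(l) = -l/20 (D(l) = l*(⅕) + l*(-¼) = l/5 - l/4 = -l/20)
(-105 + S(8))*D(7) = (-105 + 8)*(-1/20*7) = -97*(-7/20) = 679/20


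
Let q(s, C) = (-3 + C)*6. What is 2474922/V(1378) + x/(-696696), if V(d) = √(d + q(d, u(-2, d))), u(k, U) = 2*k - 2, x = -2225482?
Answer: 158963/49764 + 1237461*√331/331 ≈ 68020.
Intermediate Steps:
u(k, U) = -2 + 2*k
q(s, C) = -18 + 6*C
V(d) = √(-54 + d) (V(d) = √(d + (-18 + 6*(-2 + 2*(-2)))) = √(d + (-18 + 6*(-2 - 4))) = √(d + (-18 + 6*(-6))) = √(d + (-18 - 36)) = √(d - 54) = √(-54 + d))
2474922/V(1378) + x/(-696696) = 2474922/(√(-54 + 1378)) - 2225482/(-696696) = 2474922/(√1324) - 2225482*(-1/696696) = 2474922/((2*√331)) + 158963/49764 = 2474922*(√331/662) + 158963/49764 = 1237461*√331/331 + 158963/49764 = 158963/49764 + 1237461*√331/331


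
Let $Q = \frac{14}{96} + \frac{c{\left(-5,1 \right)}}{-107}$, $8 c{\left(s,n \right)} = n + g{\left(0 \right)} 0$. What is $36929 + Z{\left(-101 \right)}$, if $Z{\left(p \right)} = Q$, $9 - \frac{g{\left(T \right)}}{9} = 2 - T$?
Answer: $\frac{189668087}{5136} \approx 36929.0$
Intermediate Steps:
$g{\left(T \right)} = 63 + 9 T$ ($g{\left(T \right)} = 81 - 9 \left(2 - T\right) = 81 + \left(-18 + 9 T\right) = 63 + 9 T$)
$c{\left(s,n \right)} = \frac{n}{8}$ ($c{\left(s,n \right)} = \frac{n + \left(63 + 9 \cdot 0\right) 0}{8} = \frac{n + \left(63 + 0\right) 0}{8} = \frac{n + 63 \cdot 0}{8} = \frac{n + 0}{8} = \frac{n}{8}$)
$Q = \frac{743}{5136}$ ($Q = \frac{14}{96} + \frac{\frac{1}{8} \cdot 1}{-107} = 14 \cdot \frac{1}{96} + \frac{1}{8} \left(- \frac{1}{107}\right) = \frac{7}{48} - \frac{1}{856} = \frac{743}{5136} \approx 0.14467$)
$Z{\left(p \right)} = \frac{743}{5136}$
$36929 + Z{\left(-101 \right)} = 36929 + \frac{743}{5136} = \frac{189668087}{5136}$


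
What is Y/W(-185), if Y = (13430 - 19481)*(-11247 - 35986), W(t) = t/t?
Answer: 285806883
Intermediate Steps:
W(t) = 1
Y = 285806883 (Y = -6051*(-47233) = 285806883)
Y/W(-185) = 285806883/1 = 285806883*1 = 285806883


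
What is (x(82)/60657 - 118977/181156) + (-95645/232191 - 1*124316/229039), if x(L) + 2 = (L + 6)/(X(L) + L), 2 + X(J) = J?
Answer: -8475344677348651302845/5259336759824931359172 ≈ -1.6115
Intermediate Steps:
X(J) = -2 + J
x(L) = -2 + (6 + L)/(-2 + 2*L) (x(L) = -2 + (L + 6)/((-2 + L) + L) = -2 + (6 + L)/(-2 + 2*L))
(x(82)/60657 - 118977/181156) + (-95645/232191 - 1*124316/229039) = (((10 - 3*82)/(2*(-1 + 82)))/60657 - 118977/181156) + (-95645/232191 - 1*124316/229039) = (((½)*(10 - 246)/81)*(1/60657) - 118977*1/181156) + (-95645*1/232191 - 124316*1/229039) = (((½)*(1/81)*(-236))*(1/60657) - 118977/181156) + (-95645/232191 - 124316/229039) = (-118/81*1/60657 - 118977/181156) - 50771491511/53180794449 = (-118/4913217 - 118977/181156) - 50771491511/53180794449 = -584581195417/890058738852 - 50771491511/53180794449 = -8475344677348651302845/5259336759824931359172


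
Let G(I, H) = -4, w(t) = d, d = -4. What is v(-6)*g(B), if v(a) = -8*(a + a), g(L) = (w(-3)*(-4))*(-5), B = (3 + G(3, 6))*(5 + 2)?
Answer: -7680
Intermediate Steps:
w(t) = -4
B = -7 (B = (3 - 4)*(5 + 2) = -1*7 = -7)
g(L) = -80 (g(L) = -4*(-4)*(-5) = 16*(-5) = -80)
v(a) = -16*a
v(-6)*g(B) = -16*(-6)*(-80) = 96*(-80) = -7680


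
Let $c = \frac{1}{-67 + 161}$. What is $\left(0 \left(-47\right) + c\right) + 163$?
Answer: $\frac{15323}{94} \approx 163.01$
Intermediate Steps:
$c = \frac{1}{94} \approx 0.010638$
$\left(0 \left(-47\right) + c\right) + 163 = \left(0 \left(-47\right) + \frac{1}{94}\right) + 163 = \left(0 + \frac{1}{94}\right) + 163 = \frac{1}{94} + 163 = \frac{15323}{94}$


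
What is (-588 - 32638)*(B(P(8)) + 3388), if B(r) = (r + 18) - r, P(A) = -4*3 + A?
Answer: -113167756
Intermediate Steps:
P(A) = -12 + A
B(r) = 18 (B(r) = (18 + r) - r = 18)
(-588 - 32638)*(B(P(8)) + 3388) = (-588 - 32638)*(18 + 3388) = -33226*3406 = -113167756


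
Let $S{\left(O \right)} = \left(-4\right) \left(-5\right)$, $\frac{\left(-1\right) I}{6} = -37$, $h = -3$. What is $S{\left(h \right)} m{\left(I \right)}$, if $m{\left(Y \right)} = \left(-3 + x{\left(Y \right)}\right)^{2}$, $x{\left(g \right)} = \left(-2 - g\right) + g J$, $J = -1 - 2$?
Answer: $15948980$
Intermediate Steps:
$I = 222$ ($I = \left(-6\right) \left(-37\right) = 222$)
$J = -3$ ($J = -1 - 2 = -3$)
$x{\left(g \right)} = -2 - 4 g$ ($x{\left(g \right)} = \left(-2 - g\right) + g \left(-3\right) = \left(-2 - g\right) - 3 g = -2 - 4 g$)
$S{\left(O \right)} = 20$
$m{\left(Y \right)} = \left(-5 - 4 Y\right)^{2}$ ($m{\left(Y \right)} = \left(-3 - \left(2 + 4 Y\right)\right)^{2} = \left(-5 - 4 Y\right)^{2}$)
$S{\left(h \right)} m{\left(I \right)} = 20 \left(5 + 4 \cdot 222\right)^{2} = 20 \left(5 + 888\right)^{2} = 20 \cdot 893^{2} = 20 \cdot 797449 = 15948980$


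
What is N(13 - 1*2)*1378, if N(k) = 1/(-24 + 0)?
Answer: -689/12 ≈ -57.417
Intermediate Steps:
N(k) = -1/24 (N(k) = 1/(-24) = -1/24)
N(13 - 1*2)*1378 = -1/24*1378 = -689/12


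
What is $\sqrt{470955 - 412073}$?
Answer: $\sqrt{58882} \approx 242.66$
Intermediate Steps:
$\sqrt{470955 - 412073} = \sqrt{58882}$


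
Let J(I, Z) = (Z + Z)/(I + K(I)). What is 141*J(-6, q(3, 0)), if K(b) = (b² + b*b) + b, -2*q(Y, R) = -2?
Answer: 47/10 ≈ 4.7000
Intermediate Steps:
q(Y, R) = 1 (q(Y, R) = -½*(-2) = 1)
K(b) = b + 2*b² (K(b) = (b² + b²) + b = 2*b² + b = b + 2*b²)
J(I, Z) = 2*Z/(I + I*(1 + 2*I)) (J(I, Z) = (Z + Z)/(I + I*(1 + 2*I)) = (2*Z)/(I + I*(1 + 2*I)) = 2*Z/(I + I*(1 + 2*I)))
141*J(-6, q(3, 0)) = 141*(1/(-6*(1 - 6))) = 141*(1*(-⅙)/(-5)) = 141*(1*(-⅙)*(-⅕)) = 141*(1/30) = 47/10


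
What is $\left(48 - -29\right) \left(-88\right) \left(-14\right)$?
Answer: $94864$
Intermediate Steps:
$\left(48 - -29\right) \left(-88\right) \left(-14\right) = \left(48 + 29\right) \left(-88\right) \left(-14\right) = 77 \left(-88\right) \left(-14\right) = \left(-6776\right) \left(-14\right) = 94864$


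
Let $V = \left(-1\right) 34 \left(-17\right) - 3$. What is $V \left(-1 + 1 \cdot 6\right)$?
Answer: $2875$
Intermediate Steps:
$V = 575$ ($V = \left(-34\right) \left(-17\right) - 3 = 578 - 3 = 575$)
$V \left(-1 + 1 \cdot 6\right) = 575 \left(-1 + 1 \cdot 6\right) = 575 \left(-1 + 6\right) = 575 \cdot 5 = 2875$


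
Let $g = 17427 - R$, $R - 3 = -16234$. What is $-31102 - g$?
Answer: $-64760$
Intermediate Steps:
$R = -16231$ ($R = 3 - 16234 = -16231$)
$g = 33658$ ($g = 17427 - -16231 = 17427 + 16231 = 33658$)
$-31102 - g = -31102 - 33658 = -64760$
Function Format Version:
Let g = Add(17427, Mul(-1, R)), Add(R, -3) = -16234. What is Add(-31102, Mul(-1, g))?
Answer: -64760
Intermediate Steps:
R = -16231 (R = Add(3, -16234) = -16231)
g = 33658 (g = Add(17427, Mul(-1, -16231)) = Add(17427, 16231) = 33658)
Add(-31102, Mul(-1, g)) = Add(-31102, Mul(-1, 33658)) = Add(-31102, -33658) = -64760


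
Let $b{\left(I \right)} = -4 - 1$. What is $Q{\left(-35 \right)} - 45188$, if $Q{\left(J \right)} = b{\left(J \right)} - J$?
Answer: $-45158$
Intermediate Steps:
$b{\left(I \right)} = -5$
$Q{\left(J \right)} = -5 - J$
$Q{\left(-35 \right)} - 45188 = \left(-5 - -35\right) - 45188 = \left(-5 + 35\right) - 45188 = 30 - 45188 = -45158$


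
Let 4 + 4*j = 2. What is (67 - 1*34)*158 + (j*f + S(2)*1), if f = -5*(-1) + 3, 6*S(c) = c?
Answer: 15631/3 ≈ 5210.3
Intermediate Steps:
j = -½ (j = -1 + (¼)*2 = -1 + ½ = -½ ≈ -0.50000)
S(c) = c/6
f = 8 (f = 5 + 3 = 8)
(67 - 1*34)*158 + (j*f + S(2)*1) = (67 - 1*34)*158 + (-½*8 + ((⅙)*2)*1) = (67 - 34)*158 + (-4 + (⅓)*1) = 33*158 + (-4 + ⅓) = 5214 - 11/3 = 15631/3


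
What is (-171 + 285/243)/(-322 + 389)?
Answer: -13756/5427 ≈ -2.5347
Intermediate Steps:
(-171 + 285/243)/(-322 + 389) = (-171 + 285*(1/243))/67 = (-171 + 95/81)*(1/67) = -13756/81*1/67 = -13756/5427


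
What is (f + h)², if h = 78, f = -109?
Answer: 961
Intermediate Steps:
(f + h)² = (-109 + 78)² = (-31)² = 961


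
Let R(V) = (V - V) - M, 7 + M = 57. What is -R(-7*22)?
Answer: 50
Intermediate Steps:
M = 50 (M = -7 + 57 = 50)
R(V) = -50 (R(V) = (V - V) - 1*50 = 0 - 50 = -50)
-R(-7*22) = -1*(-50) = 50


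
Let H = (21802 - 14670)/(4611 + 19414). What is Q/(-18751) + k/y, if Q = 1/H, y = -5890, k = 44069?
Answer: -2946791416179/393841128740 ≈ -7.4822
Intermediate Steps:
H = 7132/24025 ≈ 0.29686
Q = 24025/7132 (Q = 1/(7132/24025) = 24025/7132 ≈ 3.3686)
Q/(-18751) + k/y = (24025/7132)/(-18751) + 44069/(-5890) = (24025/7132)*(-1/18751) + 44069*(-1/5890) = -24025/133732132 - 44069/5890 = -2946791416179/393841128740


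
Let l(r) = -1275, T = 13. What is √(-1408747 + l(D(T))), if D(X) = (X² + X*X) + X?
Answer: I*√1410022 ≈ 1187.4*I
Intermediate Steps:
D(X) = X + 2*X² (D(X) = (X² + X²) + X = 2*X² + X = X + 2*X²)
√(-1408747 + l(D(T))) = √(-1408747 - 1275) = √(-1410022) = I*√1410022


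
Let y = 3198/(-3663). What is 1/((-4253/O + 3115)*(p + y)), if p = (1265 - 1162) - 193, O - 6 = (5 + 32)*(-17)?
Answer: -760683/215798102488 ≈ -3.5250e-6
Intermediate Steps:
O = -623 (O = 6 + (5 + 32)*(-17) = 6 + 37*(-17) = 6 - 629 = -623)
y = -1066/1221 (y = 3198*(-1/3663) = -1066/1221 ≈ -0.87305)
p = -90 (p = 103 - 193 = -90)
1/((-4253/O + 3115)*(p + y)) = 1/((-4253/(-623) + 3115)*(-90 - 1066/1221)) = 1/((-4253*(-1/623) + 3115)*(-110956/1221)) = 1/((4253/623 + 3115)*(-110956/1221)) = 1/((1944898/623)*(-110956/1221)) = 1/(-215798102488/760683) = -760683/215798102488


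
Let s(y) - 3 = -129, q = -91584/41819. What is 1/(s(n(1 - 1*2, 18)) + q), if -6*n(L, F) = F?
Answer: -41819/5360778 ≈ -0.0078009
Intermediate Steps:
q = -91584/41819 (q = -91584*1/41819 = -91584/41819 ≈ -2.1900)
n(L, F) = -F/6
s(y) = -126 (s(y) = 3 - 129 = -126)
1/(s(n(1 - 1*2, 18)) + q) = 1/(-126 - 91584/41819) = 1/(-5360778/41819) = -41819/5360778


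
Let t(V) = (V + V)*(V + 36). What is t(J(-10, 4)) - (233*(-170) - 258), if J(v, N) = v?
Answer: 39348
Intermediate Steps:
t(V) = 2*V*(36 + V) (t(V) = (2*V)*(36 + V) = 2*V*(36 + V))
t(J(-10, 4)) - (233*(-170) - 258) = 2*(-10)*(36 - 10) - (233*(-170) - 258) = 2*(-10)*26 - (-39610 - 258) = -520 - 1*(-39868) = -520 + 39868 = 39348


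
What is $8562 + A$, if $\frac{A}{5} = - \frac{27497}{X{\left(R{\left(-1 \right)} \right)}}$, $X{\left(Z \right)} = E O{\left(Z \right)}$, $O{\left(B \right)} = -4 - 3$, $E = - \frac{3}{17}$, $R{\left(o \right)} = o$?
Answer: $- \frac{2157443}{21} \approx -1.0274 \cdot 10^{5}$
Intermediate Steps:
$E = - \frac{3}{17}$ ($E = \left(-3\right) \frac{1}{17} = - \frac{3}{17} \approx -0.17647$)
$O{\left(B \right)} = -7$
$X{\left(Z \right)} = \frac{21}{17}$ ($X{\left(Z \right)} = \left(- \frac{3}{17}\right) \left(-7\right) = \frac{21}{17}$)
$A = - \frac{2337245}{21}$ ($A = 5 \left(- \frac{27497}{\frac{21}{17}}\right) = 5 \left(\left(-27497\right) \frac{17}{21}\right) = 5 \left(- \frac{467449}{21}\right) = - \frac{2337245}{21} \approx -1.113 \cdot 10^{5}$)
$8562 + A = 8562 - \frac{2337245}{21} = - \frac{2157443}{21}$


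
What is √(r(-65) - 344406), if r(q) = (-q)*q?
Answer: I*√348631 ≈ 590.45*I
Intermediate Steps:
r(q) = -q²
√(r(-65) - 344406) = √(-1*(-65)² - 344406) = √(-1*4225 - 344406) = √(-4225 - 344406) = √(-348631) = I*√348631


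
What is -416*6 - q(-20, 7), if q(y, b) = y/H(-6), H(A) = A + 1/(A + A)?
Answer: -182448/73 ≈ -2499.3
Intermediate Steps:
H(A) = A + 1/(2*A)
q(y, b) = -12*y/73 (q(y, b) = y/(-6 + (½)/(-6)) = y/(-6 + (½)*(-⅙)) = y/(-6 - 1/12) = y/(-73/12) = y*(-12/73) = -12*y/73)
-416*6 - q(-20, 7) = -416*6 - (-12)*(-20)/73 = -2496 - 1*240/73 = -2496 - 240/73 = -182448/73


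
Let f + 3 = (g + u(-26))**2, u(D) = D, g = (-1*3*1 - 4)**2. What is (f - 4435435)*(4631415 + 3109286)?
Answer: -34329304531209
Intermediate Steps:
g = 49 (g = (-3*1 - 4)**2 = (-3 - 4)**2 = (-7)**2 = 49)
f = 526 (f = -3 + (49 - 26)**2 = -3 + 23**2 = -3 + 529 = 526)
(f - 4435435)*(4631415 + 3109286) = (526 - 4435435)*(4631415 + 3109286) = -4434909*7740701 = -34329304531209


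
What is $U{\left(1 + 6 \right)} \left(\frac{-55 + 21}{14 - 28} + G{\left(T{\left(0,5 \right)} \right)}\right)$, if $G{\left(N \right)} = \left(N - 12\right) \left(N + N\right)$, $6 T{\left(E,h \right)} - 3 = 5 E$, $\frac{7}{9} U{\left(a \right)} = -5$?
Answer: $\frac{5715}{98} \approx 58.316$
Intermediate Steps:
$U{\left(a \right)} = - \frac{45}{7}$ ($U{\left(a \right)} = \frac{9}{7} \left(-5\right) = - \frac{45}{7}$)
$T{\left(E,h \right)} = \frac{1}{2} + \frac{5 E}{6}$
$G{\left(N \right)} = 2 N \left(-12 + N\right)$ ($G{\left(N \right)} = \left(-12 + N\right) 2 N = 2 N \left(-12 + N\right)$)
$U{\left(1 + 6 \right)} \left(\frac{-55 + 21}{14 - 28} + G{\left(T{\left(0,5 \right)} \right)}\right) = - \frac{45 \left(\frac{-55 + 21}{14 - 28} + 2 \left(\frac{1}{2} + \frac{5}{6} \cdot 0\right) \left(-12 + \left(\frac{1}{2} + \frac{5}{6} \cdot 0\right)\right)\right)}{7} = - \frac{45 \left(- \frac{34}{-14} + 2 \left(\frac{1}{2} + 0\right) \left(-12 + \left(\frac{1}{2} + 0\right)\right)\right)}{7} = - \frac{45 \left(\left(-34\right) \left(- \frac{1}{14}\right) + 2 \cdot \frac{1}{2} \left(-12 + \frac{1}{2}\right)\right)}{7} = - \frac{45 \left(\frac{17}{7} + 2 \cdot \frac{1}{2} \left(- \frac{23}{2}\right)\right)}{7} = - \frac{45 \left(\frac{17}{7} - \frac{23}{2}\right)}{7} = \left(- \frac{45}{7}\right) \left(- \frac{127}{14}\right) = \frac{5715}{98}$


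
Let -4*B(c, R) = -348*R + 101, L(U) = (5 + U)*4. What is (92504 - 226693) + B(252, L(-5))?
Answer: -536857/4 ≈ -1.3421e+5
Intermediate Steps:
L(U) = 20 + 4*U
B(c, R) = -101/4 + 87*R (B(c, R) = -(-348*R + 101)/4 = -(101 - 348*R)/4 = -101/4 + 87*R)
(92504 - 226693) + B(252, L(-5)) = (92504 - 226693) + (-101/4 + 87*(20 + 4*(-5))) = -134189 + (-101/4 + 87*(20 - 20)) = -134189 + (-101/4 + 87*0) = -134189 + (-101/4 + 0) = -134189 - 101/4 = -536857/4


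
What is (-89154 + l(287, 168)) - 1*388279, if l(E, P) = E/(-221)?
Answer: -105512980/221 ≈ -4.7743e+5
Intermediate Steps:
l(E, P) = -E/221 (l(E, P) = E*(-1/221) = -E/221)
(-89154 + l(287, 168)) - 1*388279 = (-89154 - 1/221*287) - 1*388279 = (-89154 - 287/221) - 388279 = -19703321/221 - 388279 = -105512980/221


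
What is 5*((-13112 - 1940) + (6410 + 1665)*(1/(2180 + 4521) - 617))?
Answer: -167435400760/6701 ≈ -2.4987e+7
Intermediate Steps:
5*((-13112 - 1940) + (6410 + 1665)*(1/(2180 + 4521) - 617)) = 5*(-15052 + 8075*(1/6701 - 617)) = 5*(-15052 + 8075*(-4134516/6701)) = 5*(-15052 - 33386216700/6701) = 5*(-33487080152/6701) = -167435400760/6701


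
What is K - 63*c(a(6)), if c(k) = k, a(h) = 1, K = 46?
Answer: -17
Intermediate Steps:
K - 63*c(a(6)) = 46 - 63*1 = 46 - 63 = -17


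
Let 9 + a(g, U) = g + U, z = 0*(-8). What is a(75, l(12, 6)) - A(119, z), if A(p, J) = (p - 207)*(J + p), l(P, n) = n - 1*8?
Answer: 10536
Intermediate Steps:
z = 0
l(P, n) = -8 + n (l(P, n) = n - 8 = -8 + n)
A(p, J) = (-207 + p)*(J + p)
a(g, U) = -9 + U + g (a(g, U) = -9 + (g + U) = -9 + (U + g) = -9 + U + g)
a(75, l(12, 6)) - A(119, z) = (-9 + (-8 + 6) + 75) - (119**2 - 207*0 - 207*119 + 0*119) = (-9 - 2 + 75) - (14161 + 0 - 24633 + 0) = 64 - 1*(-10472) = 64 + 10472 = 10536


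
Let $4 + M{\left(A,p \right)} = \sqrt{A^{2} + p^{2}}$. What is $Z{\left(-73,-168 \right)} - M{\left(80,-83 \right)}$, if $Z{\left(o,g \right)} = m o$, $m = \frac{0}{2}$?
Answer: $4 - \sqrt{13289} \approx -111.28$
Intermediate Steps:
$M{\left(A,p \right)} = -4 + \sqrt{A^{2} + p^{2}}$
$m = 0$ ($m = 0 \cdot \frac{1}{2} = 0$)
$Z{\left(o,g \right)} = 0$ ($Z{\left(o,g \right)} = 0 o = 0$)
$Z{\left(-73,-168 \right)} - M{\left(80,-83 \right)} = 0 - \left(-4 + \sqrt{80^{2} + \left(-83\right)^{2}}\right) = 0 - \left(-4 + \sqrt{6400 + 6889}\right) = 0 - \left(-4 + \sqrt{13289}\right) = 0 + \left(4 - \sqrt{13289}\right) = 4 - \sqrt{13289}$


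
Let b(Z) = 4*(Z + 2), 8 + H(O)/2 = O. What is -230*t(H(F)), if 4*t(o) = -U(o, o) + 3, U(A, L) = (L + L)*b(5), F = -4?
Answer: -154905/2 ≈ -77453.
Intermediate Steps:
H(O) = -16 + 2*O
b(Z) = 8 + 4*Z (b(Z) = 4*(2 + Z) = 8 + 4*Z)
U(A, L) = 56*L (U(A, L) = (L + L)*(8 + 4*5) = (2*L)*(8 + 20) = (2*L)*28 = 56*L)
t(o) = ¾ - 14*o (t(o) = (-56*o + 3)/4 = (3 - 56*o)/4 = ¾ - 14*o)
-230*t(H(F)) = -230*(¾ - 14*(-16 + 2*(-4))) = -230*(¾ - 14*(-16 - 8)) = -230*(¾ - 14*(-24)) = -230*(¾ + 336) = -230*1347/4 = -154905/2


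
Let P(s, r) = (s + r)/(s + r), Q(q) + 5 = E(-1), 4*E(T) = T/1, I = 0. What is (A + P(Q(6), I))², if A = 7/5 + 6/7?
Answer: 12996/1225 ≈ 10.609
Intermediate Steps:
A = 79/35 (A = 7*(⅕) + 6*(⅐) = 7/5 + 6/7 = 79/35 ≈ 2.2571)
E(T) = T/4 (E(T) = (T/1)/4 = (T*1)/4 = T/4)
Q(q) = -21/4 (Q(q) = -5 + (¼)*(-1) = -5 - ¼ = -21/4)
P(s, r) = 1 (P(s, r) = (r + s)/(r + s) = 1)
(A + P(Q(6), I))² = (79/35 + 1)² = (114/35)² = 12996/1225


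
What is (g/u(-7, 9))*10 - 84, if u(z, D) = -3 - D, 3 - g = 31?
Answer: -182/3 ≈ -60.667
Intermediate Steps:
g = -28 (g = 3 - 1*31 = 3 - 31 = -28)
(g/u(-7, 9))*10 - 84 = -28/(-3 - 1*9)*10 - 84 = -28/(-3 - 9)*10 - 84 = -28/(-12)*10 - 84 = -28*(-1/12)*10 - 84 = (7/3)*10 - 84 = 70/3 - 84 = -182/3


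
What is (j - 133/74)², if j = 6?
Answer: 96721/5476 ≈ 17.663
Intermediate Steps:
(j - 133/74)² = (6 - 133/74)² = (311/74)² = 96721/5476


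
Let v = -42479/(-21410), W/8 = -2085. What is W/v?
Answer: -357118800/42479 ≈ -8407.0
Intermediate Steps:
W = -16680 (W = 8*(-2085) = -16680)
v = 42479/21410 (v = -42479*(-1/21410) = 42479/21410 ≈ 1.9841)
W/v = -16680/42479/21410 = -16680*21410/42479 = -357118800/42479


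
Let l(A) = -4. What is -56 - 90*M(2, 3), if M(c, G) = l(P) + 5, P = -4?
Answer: -146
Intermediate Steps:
M(c, G) = 1 (M(c, G) = -4 + 5 = 1)
-56 - 90*M(2, 3) = -56 - 90*1 = -56 - 90 = -146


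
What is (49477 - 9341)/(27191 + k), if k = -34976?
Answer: -232/45 ≈ -5.1556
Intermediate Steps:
(49477 - 9341)/(27191 + k) = (49477 - 9341)/(27191 - 34976) = 40136/(-7785) = 40136*(-1/7785) = -232/45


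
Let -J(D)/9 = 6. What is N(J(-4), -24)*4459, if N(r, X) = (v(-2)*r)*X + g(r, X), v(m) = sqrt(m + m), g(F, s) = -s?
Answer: 107016 + 11557728*I ≈ 1.0702e+5 + 1.1558e+7*I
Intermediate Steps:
J(D) = -54 (J(D) = -9*6 = -54)
v(m) = sqrt(2)*sqrt(m) (v(m) = sqrt(2*m) = sqrt(2)*sqrt(m))
N(r, X) = -X + 2*I*X*r (N(r, X) = ((sqrt(2)*sqrt(-2))*r)*X - X = ((sqrt(2)*(I*sqrt(2)))*r)*X - X = ((2*I)*r)*X - X = (2*I*r)*X - X = 2*I*X*r - X = -X + 2*I*X*r)
N(J(-4), -24)*4459 = -24*(-1 + 2*I*(-54))*4459 = -24*(-1 - 108*I)*4459 = (24 + 2592*I)*4459 = 107016 + 11557728*I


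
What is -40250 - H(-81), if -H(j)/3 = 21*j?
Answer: -45353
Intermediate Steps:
H(j) = -63*j
-40250 - H(-81) = -40250 - (-63)*(-81) = -40250 - 1*5103 = -40250 - 5103 = -45353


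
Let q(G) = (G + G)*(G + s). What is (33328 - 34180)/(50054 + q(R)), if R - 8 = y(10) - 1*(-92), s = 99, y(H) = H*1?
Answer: -426/48017 ≈ -0.0088719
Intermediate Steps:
y(H) = H
R = 110 (R = 8 + (10 - 1*(-92)) = 8 + (10 + 92) = 8 + 102 = 110)
q(G) = 2*G*(99 + G) (q(G) = (G + G)*(G + 99) = (2*G)*(99 + G) = 2*G*(99 + G))
(33328 - 34180)/(50054 + q(R)) = (33328 - 34180)/(50054 + 2*110*(99 + 110)) = -852/(50054 + 2*110*209) = -852/(50054 + 45980) = -852/96034 = -852*1/96034 = -426/48017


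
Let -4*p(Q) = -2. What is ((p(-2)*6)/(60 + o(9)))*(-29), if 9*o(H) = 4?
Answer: -783/544 ≈ -1.4393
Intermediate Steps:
p(Q) = 1/2 (p(Q) = -1/4*(-2) = 1/2)
o(H) = 4/9 (o(H) = (1/9)*4 = 4/9)
((p(-2)*6)/(60 + o(9)))*(-29) = (((1/2)*6)/(60 + 4/9))*(-29) = (3/(544/9))*(-29) = (3*(9/544))*(-29) = (27/544)*(-29) = -783/544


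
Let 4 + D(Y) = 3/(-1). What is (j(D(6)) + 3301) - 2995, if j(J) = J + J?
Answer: 292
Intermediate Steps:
D(Y) = -7 (D(Y) = -4 + 3/(-1) = -4 + 3*(-1) = -4 - 3 = -7)
j(J) = 2*J
(j(D(6)) + 3301) - 2995 = (2*(-7) + 3301) - 2995 = (-14 + 3301) - 2995 = 3287 - 2995 = 292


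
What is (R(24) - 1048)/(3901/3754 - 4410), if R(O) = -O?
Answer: 4024288/16551239 ≈ 0.24314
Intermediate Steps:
(R(24) - 1048)/(3901/3754 - 4410) = (-1*24 - 1048)/(3901/3754 - 4410) = (-24 - 1048)/(3901*(1/3754) - 4410) = -1072/(3901/3754 - 4410) = -1072/(-16551239/3754) = -1072*(-3754/16551239) = 4024288/16551239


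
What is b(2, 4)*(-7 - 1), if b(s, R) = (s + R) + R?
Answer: -80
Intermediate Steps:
b(s, R) = s + 2*R (b(s, R) = (R + s) + R = s + 2*R)
b(2, 4)*(-7 - 1) = (2 + 2*4)*(-7 - 1) = (2 + 8)*(-8) = 10*(-8) = -80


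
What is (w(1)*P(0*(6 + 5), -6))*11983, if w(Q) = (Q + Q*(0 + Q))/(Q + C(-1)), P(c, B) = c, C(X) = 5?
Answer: 0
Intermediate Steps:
w(Q) = (Q + Q**2)/(5 + Q) (w(Q) = (Q + Q*(0 + Q))/(Q + 5) = (Q + Q*Q)/(5 + Q) = (Q + Q**2)/(5 + Q))
(w(1)*P(0*(6 + 5), -6))*11983 = ((1*(1 + 1)/(5 + 1))*(0*(6 + 5)))*11983 = ((1*2/6)*(0*11))*11983 = ((1*(1/6)*2)*0)*11983 = ((1/3)*0)*11983 = 0*11983 = 0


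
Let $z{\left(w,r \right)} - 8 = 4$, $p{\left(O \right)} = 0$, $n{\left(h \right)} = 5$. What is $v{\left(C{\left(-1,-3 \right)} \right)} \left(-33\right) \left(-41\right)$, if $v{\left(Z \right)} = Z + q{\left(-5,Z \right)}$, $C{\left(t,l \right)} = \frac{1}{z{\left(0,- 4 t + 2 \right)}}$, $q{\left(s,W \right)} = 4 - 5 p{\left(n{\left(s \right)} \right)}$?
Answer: $\frac{22099}{4} \approx 5524.8$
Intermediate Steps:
$z{\left(w,r \right)} = 12$ ($z{\left(w,r \right)} = 8 + 4 = 12$)
$q{\left(s,W \right)} = 4$ ($q{\left(s,W \right)} = 4 - 0 = 4 + 0 = 4$)
$C{\left(t,l \right)} = \frac{1}{12}$
$v{\left(Z \right)} = 4 + Z$ ($v{\left(Z \right)} = Z + 4 = 4 + Z$)
$v{\left(C{\left(-1,-3 \right)} \right)} \left(-33\right) \left(-41\right) = \left(4 + \frac{1}{12}\right) \left(-33\right) \left(-41\right) = \frac{49}{12} \left(-33\right) \left(-41\right) = \left(- \frac{539}{4}\right) \left(-41\right) = \frac{22099}{4}$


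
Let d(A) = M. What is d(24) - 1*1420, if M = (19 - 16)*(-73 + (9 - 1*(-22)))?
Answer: -1546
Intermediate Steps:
M = -126 (M = 3*(-73 + (9 + 22)) = 3*(-73 + 31) = 3*(-42) = -126)
d(A) = -126
d(24) - 1*1420 = -126 - 1*1420 = -126 - 1420 = -1546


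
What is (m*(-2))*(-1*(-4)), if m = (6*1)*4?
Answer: -192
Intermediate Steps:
m = 24 (m = 6*4 = 24)
(m*(-2))*(-1*(-4)) = (24*(-2))*(-1*(-4)) = -48*4 = -192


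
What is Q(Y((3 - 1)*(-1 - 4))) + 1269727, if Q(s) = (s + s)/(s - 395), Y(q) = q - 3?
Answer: 259024321/204 ≈ 1.2697e+6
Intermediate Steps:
Y(q) = -3 + q
Q(s) = 2*s/(-395 + s) (Q(s) = (2*s)/(-395 + s) = 2*s/(-395 + s))
Q(Y((3 - 1)*(-1 - 4))) + 1269727 = 2*(-3 + (3 - 1)*(-1 - 4))/(-395 + (-3 + (3 - 1)*(-1 - 4))) + 1269727 = 2*(-3 + 2*(-5))/(-395 + (-3 + 2*(-5))) + 1269727 = 2*(-3 - 10)/(-395 + (-3 - 10)) + 1269727 = 2*(-13)/(-395 - 13) + 1269727 = 2*(-13)/(-408) + 1269727 = 2*(-13)*(-1/408) + 1269727 = 13/204 + 1269727 = 259024321/204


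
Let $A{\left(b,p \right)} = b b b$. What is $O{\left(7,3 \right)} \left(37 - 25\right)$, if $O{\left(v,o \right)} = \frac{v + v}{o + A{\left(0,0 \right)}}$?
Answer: $56$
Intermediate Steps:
$A{\left(b,p \right)} = b^{3}$ ($A{\left(b,p \right)} = b^{2} b = b^{3}$)
$O{\left(v,o \right)} = \frac{2 v}{o}$ ($O{\left(v,o \right)} = \frac{v + v}{o + 0^{3}} = \frac{2 v}{o + 0} = \frac{2 v}{o}$)
$O{\left(7,3 \right)} \left(37 - 25\right) = 2 \cdot 7 \cdot \frac{1}{3} \left(37 - 25\right) = 2 \cdot 7 \cdot \frac{1}{3} \cdot 12 = \frac{14}{3} \cdot 12 = 56$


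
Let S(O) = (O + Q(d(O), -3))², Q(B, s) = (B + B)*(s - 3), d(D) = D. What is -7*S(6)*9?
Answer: -274428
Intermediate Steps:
Q(B, s) = 2*B*(-3 + s) (Q(B, s) = (2*B)*(-3 + s) = 2*B*(-3 + s))
S(O) = 121*O² (S(O) = (O + 2*O*(-3 - 3))² = (O + 2*O*(-6))² = (O - 12*O)² = (-11*O)² = 121*O²)
-7*S(6)*9 = -847*6²*9 = -847*36*9 = -7*4356*9 = -30492*9 = -274428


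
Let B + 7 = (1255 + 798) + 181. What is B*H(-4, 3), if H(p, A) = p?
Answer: -8908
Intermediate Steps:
B = 2227 (B = -7 + ((1255 + 798) + 181) = -7 + (2053 + 181) = -7 + 2234 = 2227)
B*H(-4, 3) = 2227*(-4) = -8908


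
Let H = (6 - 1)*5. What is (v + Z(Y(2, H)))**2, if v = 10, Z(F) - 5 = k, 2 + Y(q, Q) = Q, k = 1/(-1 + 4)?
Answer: 2116/9 ≈ 235.11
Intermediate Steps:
k = 1/3 ≈ 0.33333
H = 25 (H = 5*5 = 25)
Y(q, Q) = -2 + Q
Z(F) = 16/3 (Z(F) = 5 + 1/3 = 16/3)
(v + Z(Y(2, H)))**2 = (10 + 16/3)**2 = (46/3)**2 = 2116/9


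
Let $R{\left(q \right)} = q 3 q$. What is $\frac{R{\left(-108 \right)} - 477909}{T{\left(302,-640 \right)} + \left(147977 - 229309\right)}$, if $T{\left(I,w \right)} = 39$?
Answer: $\frac{442917}{81293} \approx 5.4484$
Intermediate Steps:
$R{\left(q \right)} = 3 q^{2}$ ($R{\left(q \right)} = 3 q q = 3 q^{2}$)
$\frac{R{\left(-108 \right)} - 477909}{T{\left(302,-640 \right)} + \left(147977 - 229309\right)} = \frac{3 \left(-108\right)^{2} - 477909}{39 + \left(147977 - 229309\right)} = \frac{3 \cdot 11664 - 477909}{39 + \left(147977 - 229309\right)} = \frac{34992 - 477909}{39 - 81332} = - \frac{442917}{-81293} = \left(-442917\right) \left(- \frac{1}{81293}\right) = \frac{442917}{81293}$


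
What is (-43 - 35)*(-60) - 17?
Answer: 4663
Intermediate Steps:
(-43 - 35)*(-60) - 17 = -78*(-60) - 17 = 4680 - 17 = 4663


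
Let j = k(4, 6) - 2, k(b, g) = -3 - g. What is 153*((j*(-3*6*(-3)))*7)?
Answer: -636174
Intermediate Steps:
j = -11 (j = (-3 - 1*6) - 2 = (-3 - 6) - 2 = -9 - 2 = -11)
153*((j*(-3*6*(-3)))*7) = 153*(-11*(-3*6)*(-3)*7) = 153*(-(-198)*(-3)*7) = 153*(-11*54*7) = 153*(-594*7) = 153*(-4158) = -636174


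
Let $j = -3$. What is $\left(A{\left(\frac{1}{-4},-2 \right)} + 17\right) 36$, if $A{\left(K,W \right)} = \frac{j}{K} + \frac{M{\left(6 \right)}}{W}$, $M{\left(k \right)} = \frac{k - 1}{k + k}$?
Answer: $\frac{2073}{2} \approx 1036.5$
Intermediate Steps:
$M{\left(k \right)} = \frac{-1 + k}{2 k}$
$A{\left(K,W \right)} = - \frac{3}{K} + \frac{5}{12 W}$ ($A{\left(K,W \right)} = - \frac{3}{K} + \frac{\frac{1}{2} \cdot \frac{1}{6} \left(-1 + 6\right)}{W} = - \frac{3}{K} + \frac{\frac{1}{2} \cdot \frac{1}{6} \cdot 5}{W} = - \frac{3}{K} + \frac{5}{12 W}$)
$\left(A{\left(\frac{1}{-4},-2 \right)} + 17\right) 36 = \left(\left(- \frac{3}{\frac{1}{-4}} + \frac{5}{12 \left(-2\right)}\right) + 17\right) 36 = \left(\left(- \frac{3}{- \frac{1}{4}} + \frac{5}{12} \left(- \frac{1}{2}\right)\right) + 17\right) 36 = \left(\left(\left(-3\right) \left(-4\right) - \frac{5}{24}\right) + 17\right) 36 = \left(\left(12 - \frac{5}{24}\right) + 17\right) 36 = \left(\frac{283}{24} + 17\right) 36 = \frac{691}{24} \cdot 36 = \frac{2073}{2}$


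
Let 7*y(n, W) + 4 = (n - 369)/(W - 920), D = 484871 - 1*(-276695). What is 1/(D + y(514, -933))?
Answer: 12971/9878265029 ≈ 1.3131e-6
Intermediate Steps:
D = 761566 (D = 484871 + 276695 = 761566)
y(n, W) = -4/7 + (-369 + n)/(7*(-920 + W)) (y(n, W) = -4/7 + ((n - 369)/(W - 920))/7 = -4/7 + ((-369 + n)/(-920 + W))/7 = -4/7 + (-369 + n)/(7*(-920 + W)))
1/(D + y(514, -933)) = 1/(761566 + (3311 + 514 - 4*(-933))/(7*(-920 - 933))) = 1/(761566 + (⅐)*(3311 + 514 + 3732)/(-1853)) = 1/(761566 + (⅐)*(-1/1853)*7557) = 1/(761566 - 7557/12971) = 1/(9878265029/12971) = 12971/9878265029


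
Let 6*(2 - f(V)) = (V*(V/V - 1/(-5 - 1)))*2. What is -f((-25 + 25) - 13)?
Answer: -127/18 ≈ -7.0556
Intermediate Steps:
f(V) = 2 - 7*V/18 (f(V) = 2 - V*(V/V - 1/(-5 - 1))*2/6 = 2 - V*(1 - 1/(-6))*2/6 = 2 - V*(1 - 1*(-1/6))*2/6 = 2 - V*(1 + 1/6)*2/6 = 2 - V*(7/6)*2/6 = 2 - 7*V/6*2/6 = 2 - 7*V/18)
-f((-25 + 25) - 13) = -(2 - 7*((-25 + 25) - 13)/18) = -(2 - 7*(0 - 13)/18) = -(2 - 7/18*(-13)) = -(2 + 91/18) = -1*127/18 = -127/18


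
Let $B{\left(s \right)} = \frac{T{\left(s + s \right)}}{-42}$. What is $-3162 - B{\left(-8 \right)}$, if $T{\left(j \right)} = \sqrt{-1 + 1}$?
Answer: $-3162$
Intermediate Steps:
$T{\left(j \right)} = 0$ ($T{\left(j \right)} = \sqrt{0} = 0$)
$B{\left(s \right)} = 0$ ($B{\left(s \right)} = \frac{0}{-42} = 0 \left(- \frac{1}{42}\right) = 0$)
$-3162 - B{\left(-8 \right)} = -3162 - 0 = -3162 + 0 = -3162$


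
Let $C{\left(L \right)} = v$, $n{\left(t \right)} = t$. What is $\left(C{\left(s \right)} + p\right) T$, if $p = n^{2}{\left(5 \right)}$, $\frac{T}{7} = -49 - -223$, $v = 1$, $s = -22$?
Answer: $31668$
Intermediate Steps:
$T = 1218$ ($T = 7 \left(-49 - -223\right) = 7 \left(-49 + 223\right) = 7 \cdot 174 = 1218$)
$p = 25$ ($p = 5^{2} = 25$)
$C{\left(L \right)} = 1$
$\left(C{\left(s \right)} + p\right) T = \left(1 + 25\right) 1218 = 26 \cdot 1218 = 31668$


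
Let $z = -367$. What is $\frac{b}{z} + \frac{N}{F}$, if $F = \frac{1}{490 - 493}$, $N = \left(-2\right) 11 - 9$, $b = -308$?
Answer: $\frac{34439}{367} \approx 93.839$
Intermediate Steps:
$N = -31$ ($N = -22 - 9 = -31$)
$F = - \frac{1}{3}$ ($F = \frac{1}{-3} = - \frac{1}{3} \approx -0.33333$)
$\frac{b}{z} + \frac{N}{F} = - \frac{308}{-367} - \frac{31}{- \frac{1}{3}} = \left(-308\right) \left(- \frac{1}{367}\right) - -93 = \frac{308}{367} + 93 = \frac{34439}{367}$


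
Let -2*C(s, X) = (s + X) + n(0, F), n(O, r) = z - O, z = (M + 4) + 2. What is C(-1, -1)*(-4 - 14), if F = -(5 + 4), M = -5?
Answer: -9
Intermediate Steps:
F = -9 (F = -1*9 = -9)
z = 1 (z = (-5 + 4) + 2 = -1 + 2 = 1)
n(O, r) = 1 - O
C(s, X) = -1/2 - X/2 - s/2 (C(s, X) = -((s + X) + (1 - 1*0))/2 = -((X + s) + (1 + 0))/2 = -((X + s) + 1)/2 = -(1 + X + s)/2 = -1/2 - X/2 - s/2)
C(-1, -1)*(-4 - 14) = (-1/2 - 1/2*(-1) - 1/2*(-1))*(-4 - 14) = (-1/2 + 1/2 + 1/2)*(-18) = (1/2)*(-18) = -9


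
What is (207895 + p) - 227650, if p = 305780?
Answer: 286025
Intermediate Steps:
(207895 + p) - 227650 = (207895 + 305780) - 227650 = 513675 - 227650 = 286025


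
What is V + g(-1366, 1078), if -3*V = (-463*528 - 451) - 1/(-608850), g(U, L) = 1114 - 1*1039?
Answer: 149253488999/1826550 ≈ 81713.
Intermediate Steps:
g(U, L) = 75 (g(U, L) = 1114 - 1039 = 75)
V = 149116497749/1826550 (V = -((-463*528 - 451) - 1/(-608850))/3 = -((-244464 - 451) - 1*(-1/608850))/3 = -(-244915 + 1/608850)/3 = -⅓*(-149116497749/608850) = 149116497749/1826550 ≈ 81638.)
V + g(-1366, 1078) = 149116497749/1826550 + 75 = 149253488999/1826550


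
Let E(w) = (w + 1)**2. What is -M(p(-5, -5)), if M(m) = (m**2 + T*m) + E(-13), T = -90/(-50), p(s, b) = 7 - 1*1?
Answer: -954/5 ≈ -190.80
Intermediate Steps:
E(w) = (1 + w)**2
p(s, b) = 6 (p(s, b) = 7 - 1 = 6)
T = 9/5 (T = -90*(-1/50) = 9/5 ≈ 1.8000)
M(m) = 144 + m**2 + 9*m/5 (M(m) = (m**2 + 9*m/5) + (1 - 13)**2 = (m**2 + 9*m/5) + (-12)**2 = (m**2 + 9*m/5) + 144 = 144 + m**2 + 9*m/5)
-M(p(-5, -5)) = -(144 + 6**2 + (9/5)*6) = -(144 + 36 + 54/5) = -1*954/5 = -954/5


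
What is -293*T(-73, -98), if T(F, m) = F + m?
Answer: 50103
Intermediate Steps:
-293*T(-73, -98) = -293*(-73 - 98) = -293*(-171) = 50103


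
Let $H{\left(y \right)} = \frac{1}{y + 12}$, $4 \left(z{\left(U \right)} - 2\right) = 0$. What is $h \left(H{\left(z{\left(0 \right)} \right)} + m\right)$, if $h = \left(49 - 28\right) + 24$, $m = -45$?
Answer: $- \frac{28305}{14} \approx -2021.8$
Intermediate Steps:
$z{\left(U \right)} = 2$ ($z{\left(U \right)} = 2 + \frac{1}{4} \cdot 0 = 2 + 0 = 2$)
$H{\left(y \right)} = \frac{1}{12 + y}$
$h = 45$ ($h = 21 + 24 = 45$)
$h \left(H{\left(z{\left(0 \right)} \right)} + m\right) = 45 \left(\frac{1}{12 + 2} - 45\right) = 45 \left(\frac{1}{14} - 45\right) = 45 \left(- \frac{629}{14}\right) = - \frac{28305}{14}$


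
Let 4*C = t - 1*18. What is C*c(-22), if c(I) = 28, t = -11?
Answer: -203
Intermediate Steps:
C = -29/4 (C = (-11 - 1*18)/4 = (-11 - 18)/4 = (¼)*(-29) = -29/4 ≈ -7.2500)
C*c(-22) = -29/4*28 = -203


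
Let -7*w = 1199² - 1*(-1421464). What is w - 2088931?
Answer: -17481582/7 ≈ -2.4974e+6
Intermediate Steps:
w = -2859065/7 (w = -(1199² - 1*(-1421464))/7 = -(1437601 + 1421464)/7 = -⅐*2859065 = -2859065/7 ≈ -4.0844e+5)
w - 2088931 = -2859065/7 - 2088931 = -17481582/7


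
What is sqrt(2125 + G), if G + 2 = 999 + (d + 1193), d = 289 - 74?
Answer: sqrt(4530) ≈ 67.305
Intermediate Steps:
d = 215
G = 2405 (G = -2 + (999 + (215 + 1193)) = -2 + (999 + 1408) = -2 + 2407 = 2405)
sqrt(2125 + G) = sqrt(2125 + 2405) = sqrt(4530)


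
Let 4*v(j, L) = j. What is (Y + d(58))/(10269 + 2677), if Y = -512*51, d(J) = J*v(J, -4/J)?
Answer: -25271/12946 ≈ -1.9520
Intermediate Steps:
v(j, L) = j/4
d(J) = J**2/4 (d(J) = J*(J/4) = J**2/4)
Y = -26112
(Y + d(58))/(10269 + 2677) = (-26112 + (1/4)*58**2)/(10269 + 2677) = (-26112 + (1/4)*3364)/12946 = (-26112 + 841)*(1/12946) = -25271*1/12946 = -25271/12946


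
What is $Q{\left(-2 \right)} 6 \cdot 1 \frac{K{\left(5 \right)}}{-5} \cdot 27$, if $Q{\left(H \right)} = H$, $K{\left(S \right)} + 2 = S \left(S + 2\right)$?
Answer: $\frac{10692}{5} \approx 2138.4$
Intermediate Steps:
$K{\left(S \right)} = -2 + S \left(2 + S\right)$ ($K{\left(S \right)} = -2 + S \left(S + 2\right) = -2 + S \left(2 + S\right)$)
$Q{\left(-2 \right)} 6 \cdot 1 \frac{K{\left(5 \right)}}{-5} \cdot 27 = - 2 \cdot 6 \cdot 1 \frac{-2 + 5^{2} + 2 \cdot 5}{-5} \cdot 27 = - 2 \cdot 6 \left(-2 + 25 + 10\right) \left(- \frac{1}{5}\right) 27 = - 2 \cdot 6 \cdot 33 \left(- \frac{1}{5}\right) 27 = - 2 \cdot 6 \left(- \frac{33}{5}\right) 27 = \left(-2\right) \left(- \frac{198}{5}\right) 27 = \frac{396}{5} \cdot 27 = \frac{10692}{5}$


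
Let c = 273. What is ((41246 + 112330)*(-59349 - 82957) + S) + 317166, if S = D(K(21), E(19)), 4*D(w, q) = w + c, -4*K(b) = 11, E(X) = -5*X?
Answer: -349671504359/16 ≈ -2.1854e+10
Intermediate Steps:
K(b) = -11/4 (K(b) = -¼*11 = -11/4)
D(w, q) = 273/4 + w/4 (D(w, q) = (w + 273)/4 = (273 + w)/4 = 273/4 + w/4)
S = 1081/16 (S = 273/4 + (¼)*(-11/4) = 273/4 - 11/16 = 1081/16 ≈ 67.563)
((41246 + 112330)*(-59349 - 82957) + S) + 317166 = ((41246 + 112330)*(-59349 - 82957) + 1081/16) + 317166 = (153576*(-142306) + 1081/16) + 317166 = (-21854786256 + 1081/16) + 317166 = -349676579015/16 + 317166 = -349671504359/16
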